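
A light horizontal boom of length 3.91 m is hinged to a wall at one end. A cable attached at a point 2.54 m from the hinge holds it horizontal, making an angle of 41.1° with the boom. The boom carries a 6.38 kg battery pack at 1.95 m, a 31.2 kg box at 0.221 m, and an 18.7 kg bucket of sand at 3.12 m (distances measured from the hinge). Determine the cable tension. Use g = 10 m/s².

Sum moments about the hinge (the unknown hinge reaction has zero arm there).
Battery pack: 6.38 × 10 = 63.8 N down at 1.95 m → arm 1.95 m, τ = 63.8 × 1.95 = 124.4 N·m clockwise.
Box: 31.2 × 10 = 312 N down at 0.221 m → arm 0.221 m, τ = 312 × 0.221 = 68.95 N·m clockwise.
Bucket of sand: 18.7 × 10 = 187 N down at 3.12 m → arm 3.12 m, τ = 187 × 3.12 = 583.4 N·m clockwise.
Total clockwise load moment = 776.8 N·m.
The cable tension T acts at 2.54 m; only its component perpendicular to the boom, T sinθ, produces torque. sin 41.1° = 0.6574.
Balancing moments: T × 2.54 × 0.6574 = 776.8, giving T = 776.8 / 1.67 = 465 N.

T ≈ 465 N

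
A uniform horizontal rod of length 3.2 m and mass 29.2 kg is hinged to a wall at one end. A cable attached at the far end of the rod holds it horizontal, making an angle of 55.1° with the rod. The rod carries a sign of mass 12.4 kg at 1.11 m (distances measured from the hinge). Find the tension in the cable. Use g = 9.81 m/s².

Taking torques about the hinge:
Beam weight: 29.2 × 9.81 = 286.5 N down at 1.6 m → arm 1.6 m, τ = 286.5 × 1.6 = 458.4 N·m clockwise.
Sign: 12.4 × 9.81 = 121.6 N down at 1.11 m → arm 1.11 m, τ = 121.6 × 1.11 = 135 N·m clockwise.
Total clockwise load moment = 593.4 N·m.
The cable tension T acts at 3.2 m; only its component perpendicular to the rod, T sinθ, produces torque. sin 55.1° = 0.8202.
Balancing moments: T × 3.2 × 0.8202 = 593.4, giving T = 593.4 / 2.625 = 226 N.

T ≈ 226 N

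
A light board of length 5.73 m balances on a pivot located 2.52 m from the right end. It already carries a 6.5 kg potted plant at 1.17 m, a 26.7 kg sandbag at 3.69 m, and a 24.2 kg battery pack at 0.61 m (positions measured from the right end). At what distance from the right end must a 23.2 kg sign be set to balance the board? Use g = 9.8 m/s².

x ≈ 3.54 m from the right end

Choose the pivot (at 2.52 m from the right end) as the axis so the support reaction has zero arm there.
Potted plant: 6.5 × 9.8 = 63.7 N down at 1.17 m → arm 1.35 m, τ = 63.7 × 1.35 = 86 N·m clockwise.
Sandbag: 26.7 × 9.8 = 261.7 N down at 3.69 m → arm 1.17 m, τ = 261.7 × 1.17 = 306.2 N·m counterclockwise.
Battery pack: 24.2 × 9.8 = 237.2 N down at 0.61 m → arm 1.91 m, τ = 237.2 × 1.91 = 453.1 N·m clockwise.
Net moment of existing loads = 232.9 N·m clockwise.
The sign weighs 23.2 × 9.8 = 227.4 N and must supply an equal counterclockwise moment, so its lever arm about the pivot is 232.9 / 227.4 = 1.02 m.
That puts it at 2.52 + 1.02 = 3.54 m from the right end.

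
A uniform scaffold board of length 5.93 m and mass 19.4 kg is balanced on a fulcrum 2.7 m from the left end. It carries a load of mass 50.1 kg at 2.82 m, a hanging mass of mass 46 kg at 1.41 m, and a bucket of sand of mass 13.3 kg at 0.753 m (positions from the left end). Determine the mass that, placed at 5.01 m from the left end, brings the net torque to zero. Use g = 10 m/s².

m ≈ 32.1 kg

Sum moments about the fulcrum (at 2.7 m from the left end) (the support reaction has zero arm there).
Beam weight: 19.4 × 10 = 194 N down at 2.965 m → arm 0.265 m, τ = 194 × 0.265 = 51.41 N·m clockwise.
Load: 50.1 × 10 = 501 N down at 2.82 m → arm 0.12 m, τ = 501 × 0.12 = 60.12 N·m clockwise.
Hanging mass: 46 × 10 = 460 N down at 1.41 m → arm 1.29 m, τ = 460 × 1.29 = 593.4 N·m counterclockwise.
Bucket of sand: 13.3 × 10 = 133 N down at 0.753 m → arm 1.947 m, τ = 133 × 1.947 = 259 N·m counterclockwise.
Net moment of known loads = 740.9 N·m counterclockwise.
An unknown mass m at 5.01 m has arm 2.31 m; its moment is m·g·2.31 clockwise.
Setting net torque to zero: m × 10 × 2.31 = 740.9 → m = 740.9 / (10 × 2.31) = 32.1 kg.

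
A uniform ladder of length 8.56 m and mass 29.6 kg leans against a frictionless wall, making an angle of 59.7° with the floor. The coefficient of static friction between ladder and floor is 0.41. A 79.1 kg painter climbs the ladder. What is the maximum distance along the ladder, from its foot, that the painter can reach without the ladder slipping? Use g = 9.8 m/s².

d ≈ 6.65 m

Choose the foot of the ladder as the axis so the floor normal and friction both act there and drop out.
Ladder weight 29.6×9.8 = 290.1 N acts at 4.28 m along the ladder; its horizontal arm is 4.28·cos59.7° = 2.159 m → τ = 626.3 N·m clockwise.
Painter weight 79.1×9.8 = 775.2 N at distance d → arm d·cos59.7° → τ = 775.2·d·0.5045 clockwise.
Wall normal N at the top has arm L sinθ = 7.391 m counterclockwise, so Στ = 0 gives N·7.391 = 626.3 + 391.1·d.
ΣFy = 0 ⇒ N_floor = 1065 N, so the maximum friction is μ_s·N_floor = 0.41×1065 = 436.6 N. ΣFx = 0 ⇒ N_wall = f, so at the slipping point N = 436.6 N.
Substituting: 436.6×7.391 = 626.3 + 391.1·d ⇒ d = (3227 − 626.3) / 391.1 = 6.65 m.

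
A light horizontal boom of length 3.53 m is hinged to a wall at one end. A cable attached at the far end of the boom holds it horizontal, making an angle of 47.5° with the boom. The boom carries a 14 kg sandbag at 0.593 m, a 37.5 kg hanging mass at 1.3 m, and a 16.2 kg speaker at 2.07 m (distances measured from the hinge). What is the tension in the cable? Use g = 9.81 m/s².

Sum moments about the hinge (the unknown hinge reaction has zero arm there).
Sandbag: 14 × 9.81 = 137.3 N down at 0.593 m → arm 0.593 m, τ = 137.3 × 0.593 = 81.42 N·m clockwise.
Hanging mass: 37.5 × 9.81 = 367.9 N down at 1.3 m → arm 1.3 m, τ = 367.9 × 1.3 = 478.3 N·m clockwise.
Speaker: 16.2 × 9.81 = 158.9 N down at 2.07 m → arm 2.07 m, τ = 158.9 × 2.07 = 328.9 N·m clockwise.
Total clockwise load moment = 888.6 N·m.
The cable tension T acts at 3.53 m; only its component perpendicular to the boom, T sinθ, produces torque. sin 47.5° = 0.7373.
For rotational equilibrium, T × 3.53 × 0.7373 = 888.6, so T = 888.6 / 2.603 = 341 N.

T ≈ 341 N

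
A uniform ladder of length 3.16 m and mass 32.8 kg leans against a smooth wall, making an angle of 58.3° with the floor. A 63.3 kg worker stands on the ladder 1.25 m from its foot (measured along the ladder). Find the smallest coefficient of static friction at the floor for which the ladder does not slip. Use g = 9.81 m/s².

Sum moments about the foot of the ladder (the floor normal and friction both act there and drop out).
Ladder weight 32.8×9.81 = 321.8 N acts at 1.58 m along the ladder; its horizontal arm is 1.58·cos58.3° = 0.8302 m → τ = 267.2 N·m clockwise.
Worker: 63.3×9.81 = 621 N at 1.25 m → arm 0.6568 m → τ = 407.9 N·m clockwise.
Wall normal N acts horizontally at the top; its moment arm is the height L sinθ = 3.16·sin58.3° = 2.689 m, counterclockwise.
Στ = 0 ⇒ N × 2.689 = 675.1 ⇒ N = 251.1 N.
ΣFx = 0 ⇒ f = N_wall = 251.1 N. ΣFy = 0 ⇒ N_floor = 942.8 N.
μ_min = f / N_floor = 251.1 / 942.8 = 0.266.

μ_min ≈ 0.266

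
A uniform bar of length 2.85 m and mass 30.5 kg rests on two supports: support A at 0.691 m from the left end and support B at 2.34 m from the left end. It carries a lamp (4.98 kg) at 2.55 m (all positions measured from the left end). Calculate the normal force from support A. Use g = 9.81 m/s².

R_A ≈ 160 N

About support B:
Beam weight: 30.5 × 9.81 = 299.2 N down at 1.425 m → arm 0.915 m, τ = 299.2 × 0.915 = 273.8 N·m counterclockwise.
Lamp: 4.98 × 9.81 = 48.85 N down at 2.55 m → arm 0.21 m, τ = 48.85 × 0.21 = 10.26 N·m clockwise.
Net load moment about support B = 263.5 N·m counterclockwise.
Reaction R at support A is upward at 0.691 m, arm 1.649 m → moment R × 1.649 clockwise.
Setting net torque to zero: R × 1.649 = 263.5 → R = 160 N.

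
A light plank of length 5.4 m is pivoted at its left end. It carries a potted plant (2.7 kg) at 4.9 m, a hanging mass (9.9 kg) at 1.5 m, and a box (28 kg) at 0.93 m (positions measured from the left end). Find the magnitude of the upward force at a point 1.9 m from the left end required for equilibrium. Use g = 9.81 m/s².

Sum moments about the left end (the unknown pivot reaction has zero arm there).
Potted plant: 2.7 × 9.81 = 26.49 N down at 4.9 m → arm 4.9 m, τ = 26.49 × 4.9 = 129.8 N·m clockwise.
Hanging mass: 9.9 × 9.81 = 97.12 N down at 1.5 m → arm 1.5 m, τ = 97.12 × 1.5 = 145.7 N·m clockwise.
Box: 28 × 9.81 = 274.7 N down at 0.93 m → arm 0.93 m, τ = 274.7 × 0.93 = 255.5 N·m clockwise.
Net moment of the loads = 531 N·m clockwise.
The upward force F acts at a point 1.9 m from the left end, arm 1.9 m, giving F × 1.9 counterclockwise.
For rotational equilibrium, F × 1.9 = 531, so F = 531 / 1.9 = 279 N.

F ≈ 279 N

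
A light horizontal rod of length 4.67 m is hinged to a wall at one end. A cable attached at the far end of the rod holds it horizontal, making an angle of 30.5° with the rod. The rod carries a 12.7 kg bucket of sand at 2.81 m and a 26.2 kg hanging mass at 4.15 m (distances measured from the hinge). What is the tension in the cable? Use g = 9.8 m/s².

Sum moments about the hinge (the unknown hinge reaction has zero arm there).
Bucket of sand: 12.7 × 9.8 = 124.5 N down at 2.81 m → arm 2.81 m, τ = 124.5 × 2.81 = 349.8 N·m clockwise.
Hanging mass: 26.2 × 9.8 = 256.8 N down at 4.15 m → arm 4.15 m, τ = 256.8 × 4.15 = 1066 N·m clockwise.
Total clockwise load moment = 1416 N·m.
The cable tension T acts at 4.67 m; only its component perpendicular to the rod, T sinθ, produces torque. sin 30.5° = 0.5075.
Setting net torque to zero: T × 4.67 × 0.5075 = 1416 → T = 1416 / 2.37 = 597 N.

T ≈ 597 N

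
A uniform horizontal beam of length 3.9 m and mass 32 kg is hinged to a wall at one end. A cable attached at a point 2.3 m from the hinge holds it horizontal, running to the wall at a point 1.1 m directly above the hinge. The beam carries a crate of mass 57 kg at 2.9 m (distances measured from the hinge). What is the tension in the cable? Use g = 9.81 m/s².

Take moments about the hinge.
Beam weight: 32 × 9.81 = 313.9 N down at 1.95 m → arm 1.95 m, τ = 313.9 × 1.95 = 612.1 N·m clockwise.
Crate: 57 × 9.81 = 559.2 N down at 2.9 m → arm 2.9 m, τ = 559.2 × 2.9 = 1622 N·m clockwise.
Total clockwise load moment = 2234 N·m.
The cable tension T acts at 2.3 m; only its component perpendicular to the beam, T sinθ, produces torque. sinθ = h/√(h²+d²) = 1.1/√(1.1²+2.3²) = 0.4315.
Balancing moments: T × 2.3 × 0.4315 = 2234, giving T = 2234 / 0.9924 = 2250 N.

T ≈ 2250 N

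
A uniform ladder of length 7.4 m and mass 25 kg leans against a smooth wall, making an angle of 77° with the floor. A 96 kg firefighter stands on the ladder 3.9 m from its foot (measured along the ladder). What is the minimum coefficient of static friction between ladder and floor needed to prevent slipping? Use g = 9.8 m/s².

μ_min ≈ 0.12

Sum moments about the foot of the ladder (the floor normal and friction both act there and drop out).
Ladder weight 25×9.8 = 245 N acts at 3.7 m along the ladder; its horizontal arm is 3.7·cos77° = 0.8323 m → τ = 203.9 N·m clockwise.
Firefighter: 96×9.8 = 940.8 N at 3.9 m → arm 0.8773 m → τ = 825.4 N·m clockwise.
Wall normal N acts horizontally at the top; its moment arm is the height L sinθ = 7.4·sin77° = 7.21 m, counterclockwise.
Setting net torque to zero: N × 7.21 = 1029 → N = 142.7 N.
ΣFx = 0 ⇒ f = N_wall = 142.7 N. ΣFy = 0 ⇒ N_floor = 1186 N.
μ_min = f / N_floor = 142.7 / 1186 = 0.12.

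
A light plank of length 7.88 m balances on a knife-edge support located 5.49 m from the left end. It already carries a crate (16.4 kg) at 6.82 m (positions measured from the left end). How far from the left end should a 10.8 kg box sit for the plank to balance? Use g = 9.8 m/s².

Choose the knife-edge support (at 5.49 m from the left end) as the axis so the support reaction has zero arm there.
Crate: 16.4 × 9.8 = 160.7 N down at 6.82 m → arm 1.33 m, τ = 160.7 × 1.33 = 213.7 N·m clockwise.
Net moment of existing loads = 213.7 N·m clockwise.
The box weighs 10.8 × 9.8 = 105.8 N and must supply an equal counterclockwise moment, so its lever arm about the knife-edge support is 213.7 / 105.8 = 2.02 m.
That puts it at 5.49 − 2.02 = 3.47 m from the left end.

x ≈ 3.47 m from the left end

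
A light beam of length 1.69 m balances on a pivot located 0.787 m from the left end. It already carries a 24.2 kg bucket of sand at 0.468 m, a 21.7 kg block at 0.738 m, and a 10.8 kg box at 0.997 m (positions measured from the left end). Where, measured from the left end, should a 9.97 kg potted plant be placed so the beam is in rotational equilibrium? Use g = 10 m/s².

Sum moments about the pivot (at 0.787 m from the left end) (the support reaction has zero arm there).
Bucket of sand: 24.2 × 10 = 242 N down at 0.468 m → arm 0.319 m, τ = 242 × 0.319 = 77.2 N·m counterclockwise.
Block: 21.7 × 10 = 217 N down at 0.738 m → arm 0.049 m, τ = 217 × 0.049 = 10.63 N·m counterclockwise.
Box: 10.8 × 10 = 108 N down at 0.997 m → arm 0.21 m, τ = 108 × 0.21 = 22.68 N·m clockwise.
Net moment of existing loads = 65.15 N·m counterclockwise.
The potted plant weighs 9.97 × 10 = 99.7 N and must supply an equal clockwise moment, so its lever arm about the pivot is 65.15 / 99.7 = 0.653 m.
That puts it at 0.787 + 0.653 = 1.44 m from the left end.

x ≈ 1.44 m from the left end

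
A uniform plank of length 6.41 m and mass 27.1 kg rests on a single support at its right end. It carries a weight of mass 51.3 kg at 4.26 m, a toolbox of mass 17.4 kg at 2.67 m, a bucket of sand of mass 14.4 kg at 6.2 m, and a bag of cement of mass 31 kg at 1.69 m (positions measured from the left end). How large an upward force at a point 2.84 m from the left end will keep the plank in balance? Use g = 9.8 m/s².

F ≈ 1130 N

Sum moments about the right end (the unknown pivot reaction has zero arm there).
Beam weight: 27.1 × 9.8 = 265.6 N down at 3.205 m → arm 3.205 m, τ = 265.6 × 3.205 = 851.2 N·m counterclockwise.
Weight: 51.3 × 9.8 = 502.7 N down at 4.26 m → arm 2.15 m, τ = 502.7 × 2.15 = 1081 N·m counterclockwise.
Toolbox: 17.4 × 9.8 = 170.5 N down at 2.67 m → arm 3.74 m, τ = 170.5 × 3.74 = 637.7 N·m counterclockwise.
Bucket of sand: 14.4 × 9.8 = 141.1 N down at 6.2 m → arm 0.21 m, τ = 141.1 × 0.21 = 29.63 N·m counterclockwise.
Bag of cement: 31 × 9.8 = 303.8 N down at 1.69 m → arm 4.72 m, τ = 303.8 × 4.72 = 1434 N·m counterclockwise.
Net moment of the loads = 4034 N·m counterclockwise.
The upward force F acts at a point 2.84 m from the left end, arm 3.57 m, giving F × 3.57 clockwise.
Στ = 0 ⇒ F × 3.57 = 4034 ⇒ F = 4034 / 3.57 = 1130 N.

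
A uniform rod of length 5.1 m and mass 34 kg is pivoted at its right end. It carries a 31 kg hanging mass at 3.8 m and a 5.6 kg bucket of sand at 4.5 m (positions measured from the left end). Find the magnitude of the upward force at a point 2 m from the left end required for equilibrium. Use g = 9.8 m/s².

Sum moments about the right end (the unknown pivot reaction has zero arm there).
Beam weight: 34 × 9.8 = 333.2 N down at 2.55 m → arm 2.55 m, τ = 333.2 × 2.55 = 849.7 N·m counterclockwise.
Hanging mass: 31 × 9.8 = 303.8 N down at 3.8 m → arm 1.3 m, τ = 303.8 × 1.3 = 394.9 N·m counterclockwise.
Bucket of sand: 5.6 × 9.8 = 54.88 N down at 4.5 m → arm 0.6 m, τ = 54.88 × 0.6 = 32.93 N·m counterclockwise.
Net moment of the loads = 1278 N·m counterclockwise.
The upward force F acts at a point 2 m from the left end, arm 3.1 m, giving F × 3.1 clockwise.
Balancing moments: F × 3.1 = 1278, giving F = 1278 / 3.1 = 412 N.

F ≈ 412 N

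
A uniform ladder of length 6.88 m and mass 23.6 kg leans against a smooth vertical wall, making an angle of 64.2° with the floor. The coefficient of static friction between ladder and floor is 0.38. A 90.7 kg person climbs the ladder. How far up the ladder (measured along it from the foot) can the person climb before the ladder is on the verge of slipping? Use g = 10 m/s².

d ≈ 5.92 m

Sum moments about the foot of the ladder (the floor normal and friction both act there and drop out).
Ladder weight 23.6×10 = 236 N acts at 3.44 m along the ladder; its horizontal arm is 3.44·cos64.2° = 1.497 m → τ = 353.3 N·m clockwise.
Person weight 90.7×10 = 907 N at distance d → arm d·cos64.2° → τ = 907·d·0.4352 clockwise.
Wall normal N at the top has arm L sinθ = 6.194 m counterclockwise, so Στ = 0 gives N·6.194 = 353.3 + 394.7·d.
ΣFy = 0 ⇒ N_floor = 1143 N, so the maximum friction is μ_s·N_floor = 0.38×1143 = 434.3 N. ΣFx = 0 ⇒ N_wall = f, so at the slipping point N = 434.3 N.
Substituting: 434.3×6.194 = 353.3 + 394.7·d ⇒ d = (2690 − 353.3) / 394.7 = 5.92 m.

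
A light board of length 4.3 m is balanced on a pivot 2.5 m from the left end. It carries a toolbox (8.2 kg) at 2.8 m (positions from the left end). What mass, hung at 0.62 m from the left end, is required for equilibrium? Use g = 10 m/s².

About the pivot (at 2.5 m from the left end):
Toolbox: 8.2 × 10 = 82 N down at 2.8 m → arm 0.3 m, τ = 82 × 0.3 = 24.6 N·m clockwise.
Net moment of known loads = 24.6 N·m clockwise.
An unknown mass m at 0.62 m has arm 1.88 m; its moment is m·g·1.88 counterclockwise.
For rotational equilibrium, m × 10 × 1.88 = 24.6, so m = 24.6 / (10 × 1.88) = 1.31 kg.

m ≈ 1.31 kg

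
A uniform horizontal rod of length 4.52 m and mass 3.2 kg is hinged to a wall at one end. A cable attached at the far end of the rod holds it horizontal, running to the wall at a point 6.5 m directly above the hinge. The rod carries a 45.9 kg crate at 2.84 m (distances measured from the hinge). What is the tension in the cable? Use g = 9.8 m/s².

T ≈ 363 N

About the hinge:
Beam weight: 3.2 × 9.8 = 31.36 N down at 2.26 m → arm 2.26 m, τ = 31.36 × 2.26 = 70.87 N·m clockwise.
Crate: 45.9 × 9.8 = 449.8 N down at 2.84 m → arm 2.84 m, τ = 449.8 × 2.84 = 1277 N·m clockwise.
Total clockwise load moment = 1348 N·m.
The cable tension T acts at 4.52 m; only its component perpendicular to the rod, T sinθ, produces torque. sinθ = h/√(h²+d²) = 6.5/√(6.5²+4.52²) = 0.821.
Setting net torque to zero: T × 4.52 × 0.821 = 1348 → T = 1348 / 3.711 = 363 N.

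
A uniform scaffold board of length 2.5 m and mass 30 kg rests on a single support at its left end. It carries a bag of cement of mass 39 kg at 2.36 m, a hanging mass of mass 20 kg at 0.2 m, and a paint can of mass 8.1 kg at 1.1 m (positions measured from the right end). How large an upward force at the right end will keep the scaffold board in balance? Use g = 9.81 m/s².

About the left end:
Beam weight: 30 × 9.81 = 294.3 N down at 1.25 m → arm 1.25 m, τ = 294.3 × 1.25 = 367.9 N·m clockwise.
Bag of cement: 39 × 9.81 = 382.6 N down at 2.36 m → arm 0.14 m, τ = 382.6 × 0.14 = 53.56 N·m clockwise.
Hanging mass: 20 × 9.81 = 196.2 N down at 0.2 m → arm 2.3 m, τ = 196.2 × 2.3 = 451.3 N·m clockwise.
Paint can: 8.1 × 9.81 = 79.46 N down at 1.1 m → arm 1.4 m, τ = 79.46 × 1.4 = 111.2 N·m clockwise.
Net moment of the loads = 984 N·m clockwise.
The upward force F acts at the right end, arm 2.5 m, giving F × 2.5 counterclockwise.
Balancing moments: F × 2.5 = 984, giving F = 984 / 2.5 = 394 N.

F ≈ 394 N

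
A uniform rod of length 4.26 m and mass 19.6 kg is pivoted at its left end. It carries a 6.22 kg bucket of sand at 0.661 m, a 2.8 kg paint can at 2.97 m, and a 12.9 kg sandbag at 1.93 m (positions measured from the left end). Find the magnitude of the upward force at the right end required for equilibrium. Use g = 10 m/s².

F ≈ 186 N

Take moments about the left end.
Beam weight: 19.6 × 10 = 196 N down at 2.13 m → arm 2.13 m, τ = 196 × 2.13 = 417.5 N·m clockwise.
Bucket of sand: 6.22 × 10 = 62.2 N down at 0.661 m → arm 0.661 m, τ = 62.2 × 0.661 = 41.11 N·m clockwise.
Paint can: 2.8 × 10 = 28 N down at 2.97 m → arm 2.97 m, τ = 28 × 2.97 = 83.16 N·m clockwise.
Sandbag: 12.9 × 10 = 129 N down at 1.93 m → arm 1.93 m, τ = 129 × 1.93 = 249 N·m clockwise.
Net moment of the loads = 790.8 N·m clockwise.
The upward force F acts at the right end, arm 4.26 m, giving F × 4.26 counterclockwise.
For rotational equilibrium, F × 4.26 = 790.8, so F = 790.8 / 4.26 = 186 N.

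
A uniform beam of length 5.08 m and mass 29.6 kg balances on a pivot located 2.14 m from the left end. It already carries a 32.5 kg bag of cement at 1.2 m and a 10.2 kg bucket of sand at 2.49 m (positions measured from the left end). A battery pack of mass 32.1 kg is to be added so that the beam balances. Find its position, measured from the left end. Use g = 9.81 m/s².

Taking torques about the pivot (at 2.14 m from the left end):
Beam weight: 29.6 × 9.81 = 290.4 N down at 2.54 m → arm 0.4 m, τ = 290.4 × 0.4 = 116.2 N·m clockwise.
Bag of cement: 32.5 × 9.81 = 318.8 N down at 1.2 m → arm 0.94 m, τ = 318.8 × 0.94 = 299.7 N·m counterclockwise.
Bucket of sand: 10.2 × 9.81 = 100.1 N down at 2.49 m → arm 0.35 m, τ = 100.1 × 0.35 = 35.03 N·m clockwise.
Net moment of existing loads = 148.5 N·m counterclockwise.
The battery pack weighs 32.1 × 9.81 = 314.9 N and must supply an equal clockwise moment, so its lever arm about the pivot is 148.5 / 314.9 = 0.472 m.
That puts it at 2.14 + 0.472 = 2.61 m from the left end.

x ≈ 2.61 m from the left end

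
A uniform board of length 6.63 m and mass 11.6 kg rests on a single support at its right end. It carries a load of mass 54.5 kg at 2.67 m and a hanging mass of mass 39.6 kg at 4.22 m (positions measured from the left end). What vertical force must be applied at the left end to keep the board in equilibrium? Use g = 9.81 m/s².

F ≈ 517 N

Taking torques about the right end:
Beam weight: 11.6 × 9.81 = 113.8 N down at 3.315 m → arm 3.315 m, τ = 113.8 × 3.315 = 377.2 N·m counterclockwise.
Load: 54.5 × 9.81 = 534.6 N down at 2.67 m → arm 3.96 m, τ = 534.6 × 3.96 = 2117 N·m counterclockwise.
Hanging mass: 39.6 × 9.81 = 388.5 N down at 4.22 m → arm 2.41 m, τ = 388.5 × 2.41 = 936.3 N·m counterclockwise.
Net moment of the loads = 3430 N·m counterclockwise.
The upward force F acts at the left end, arm 6.63 m, giving F × 6.63 clockwise.
Στ = 0 ⇒ F × 6.63 = 3430 ⇒ F = 3430 / 6.63 = 517 N.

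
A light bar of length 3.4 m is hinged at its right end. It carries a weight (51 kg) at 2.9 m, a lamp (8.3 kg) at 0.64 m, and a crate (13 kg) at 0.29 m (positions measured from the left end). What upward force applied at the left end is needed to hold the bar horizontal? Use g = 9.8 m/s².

F ≈ 256 N

Sum moments about the right end (the unknown pivot reaction has zero arm there).
Weight: 51 × 9.8 = 499.8 N down at 2.9 m → arm 0.5 m, τ = 499.8 × 0.5 = 249.9 N·m counterclockwise.
Lamp: 8.3 × 9.8 = 81.34 N down at 0.64 m → arm 2.76 m, τ = 81.34 × 2.76 = 224.5 N·m counterclockwise.
Crate: 13 × 9.8 = 127.4 N down at 0.29 m → arm 3.11 m, τ = 127.4 × 3.11 = 396.2 N·m counterclockwise.
Net moment of the loads = 870.6 N·m counterclockwise.
The upward force F acts at the left end, arm 3.4 m, giving F × 3.4 clockwise.
Balancing moments: F × 3.4 = 870.6, giving F = 870.6 / 3.4 = 256 N.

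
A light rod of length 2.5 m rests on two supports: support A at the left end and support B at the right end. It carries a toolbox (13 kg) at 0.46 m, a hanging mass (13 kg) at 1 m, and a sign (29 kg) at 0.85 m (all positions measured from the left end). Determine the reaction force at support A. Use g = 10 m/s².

Sum moments about support B (its reaction then has zero moment arm).
Toolbox: 13 × 10 = 130 N down at 0.46 m → arm 2.04 m, τ = 130 × 2.04 = 265.2 N·m counterclockwise.
Hanging mass: 13 × 10 = 130 N down at 1 m → arm 1.5 m, τ = 130 × 1.5 = 195 N·m counterclockwise.
Sign: 29 × 10 = 290 N down at 0.85 m → arm 1.65 m, τ = 290 × 1.65 = 478.5 N·m counterclockwise.
Net load moment about support B = 938.7 N·m counterclockwise.
Reaction R at support A is upward at 0 m, arm 2.5 m → moment R × 2.5 clockwise.
For rotational equilibrium, R × 2.5 = 938.7, so R = 375 N.

R_A ≈ 375 N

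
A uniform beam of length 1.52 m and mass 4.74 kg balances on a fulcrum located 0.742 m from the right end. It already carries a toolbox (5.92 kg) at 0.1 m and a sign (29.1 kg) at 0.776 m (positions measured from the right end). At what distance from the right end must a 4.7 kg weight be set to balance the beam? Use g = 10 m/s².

Choose the fulcrum (at 0.742 m from the right end) as the axis so the support reaction has zero arm there.
Beam weight: 4.74 × 10 = 47.4 N down at 0.76 m → arm 0.018 m, τ = 47.4 × 0.018 = 0.8532 N·m counterclockwise.
Toolbox: 5.92 × 10 = 59.2 N down at 0.1 m → arm 0.642 m, τ = 59.2 × 0.642 = 38.01 N·m clockwise.
Sign: 29.1 × 10 = 291 N down at 0.776 m → arm 0.034 m, τ = 291 × 0.034 = 9.894 N·m counterclockwise.
Net moment of existing loads = 27.26 N·m clockwise.
The weight weighs 4.7 × 10 = 47 N and must supply an equal counterclockwise moment, so its lever arm about the fulcrum is 27.26 / 47 = 0.58 m.
That puts it at 0.742 + 0.58 = 1.32 m from the right end.

x ≈ 1.32 m from the right end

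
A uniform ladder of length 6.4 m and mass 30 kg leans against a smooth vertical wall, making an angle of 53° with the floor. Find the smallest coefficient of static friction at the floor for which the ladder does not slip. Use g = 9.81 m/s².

About the foot of the ladder:
Ladder weight 30×9.81 = 294.3 N acts at 3.2 m along the ladder; its horizontal arm is 3.2·cos53° = 1.926 m → τ = 566.8 N·m clockwise.
Wall normal N acts horizontally at the top; its moment arm is the height L sinθ = 6.4·sin53° = 5.111 m, counterclockwise.
Balancing moments: N × 5.111 = 566.8, giving N = 110.9 N.
ΣFx = 0 ⇒ f = N_wall = 110.9 N. ΣFy = 0 ⇒ N_floor = 294.3 N.
μ_min = f / N_floor = 110.9 / 294.3 = 0.377.

μ_min ≈ 0.377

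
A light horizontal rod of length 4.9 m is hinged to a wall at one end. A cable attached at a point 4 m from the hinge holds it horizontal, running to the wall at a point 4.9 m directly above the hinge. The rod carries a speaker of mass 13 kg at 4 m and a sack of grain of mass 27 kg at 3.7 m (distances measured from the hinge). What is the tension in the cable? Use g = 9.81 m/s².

Choose the hinge as the axis so the unknown hinge reaction has zero arm there.
Speaker: 13 × 9.81 = 127.5 N down at 4 m → arm 4 m, τ = 127.5 × 4 = 510 N·m clockwise.
Sack of grain: 27 × 9.81 = 264.9 N down at 3.7 m → arm 3.7 m, τ = 264.9 × 3.7 = 980.1 N·m clockwise.
Total clockwise load moment = 1490 N·m.
The cable tension T acts at 4 m; only its component perpendicular to the rod, T sinθ, produces torque. sinθ = h/√(h²+d²) = 4.9/√(4.9²+4²) = 0.7747.
For rotational equilibrium, T × 4 × 0.7747 = 1490, so T = 1490 / 3.099 = 481 N.

T ≈ 481 N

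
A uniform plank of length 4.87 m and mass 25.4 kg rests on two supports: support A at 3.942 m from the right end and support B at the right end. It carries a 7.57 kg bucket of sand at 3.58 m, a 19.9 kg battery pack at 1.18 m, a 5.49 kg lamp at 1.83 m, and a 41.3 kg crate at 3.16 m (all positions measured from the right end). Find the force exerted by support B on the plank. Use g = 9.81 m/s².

R_B ≈ 348 N

Choose support A as the axis so its reaction then has zero moment arm.
Beam weight: 25.4 × 9.81 = 249.2 N down at 2.435 m → arm 1.507 m, τ = 249.2 × 1.507 = 375.5 N·m clockwise.
Bucket of sand: 7.57 × 9.81 = 74.26 N down at 3.58 m → arm 0.362 m, τ = 74.26 × 0.362 = 26.88 N·m clockwise.
Battery pack: 19.9 × 9.81 = 195.2 N down at 1.18 m → arm 2.762 m, τ = 195.2 × 2.762 = 539.1 N·m clockwise.
Lamp: 5.49 × 9.81 = 53.86 N down at 1.83 m → arm 2.112 m, τ = 53.86 × 2.112 = 113.8 N·m clockwise.
Crate: 41.3 × 9.81 = 405.2 N down at 3.16 m → arm 0.782 m, τ = 405.2 × 0.782 = 316.9 N·m clockwise.
Net load moment about support A = 1372 N·m clockwise.
Reaction R at support B is upward at 0 m, arm 3.942 m → moment R × 3.942 counterclockwise.
Setting net torque to zero: R × 3.942 = 1372 → R = 348 N.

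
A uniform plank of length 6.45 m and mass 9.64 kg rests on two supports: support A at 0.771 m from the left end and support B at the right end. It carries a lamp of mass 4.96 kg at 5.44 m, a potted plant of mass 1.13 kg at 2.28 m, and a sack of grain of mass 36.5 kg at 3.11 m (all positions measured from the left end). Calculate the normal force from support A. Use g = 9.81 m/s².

R_A ≈ 281 N

Taking torques about support B:
Beam weight: 9.64 × 9.81 = 94.57 N down at 3.225 m → arm 3.225 m, τ = 94.57 × 3.225 = 305 N·m counterclockwise.
Lamp: 4.96 × 9.81 = 48.66 N down at 5.44 m → arm 1.01 m, τ = 48.66 × 1.01 = 49.15 N·m counterclockwise.
Potted plant: 1.13 × 9.81 = 11.09 N down at 2.28 m → arm 4.17 m, τ = 11.09 × 4.17 = 46.25 N·m counterclockwise.
Sack of grain: 36.5 × 9.81 = 358.1 N down at 3.11 m → arm 3.34 m, τ = 358.1 × 3.34 = 1196 N·m counterclockwise.
Net load moment about support B = 1596 N·m counterclockwise.
Reaction R at support A is upward at 0.771 m, arm 5.679 m → moment R × 5.679 clockwise.
Balancing moments: R × 5.679 = 1596, giving R = 281 N.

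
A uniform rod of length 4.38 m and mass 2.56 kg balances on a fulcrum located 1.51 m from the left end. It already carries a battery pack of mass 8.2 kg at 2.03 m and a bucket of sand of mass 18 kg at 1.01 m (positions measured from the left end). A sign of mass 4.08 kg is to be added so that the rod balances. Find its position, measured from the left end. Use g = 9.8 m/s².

x ≈ 2.24 m from the left end

Choose the fulcrum (at 1.51 m from the left end) as the axis so the support reaction has zero arm there.
Beam weight: 2.56 × 9.8 = 25.09 N down at 2.19 m → arm 0.68 m, τ = 25.09 × 0.68 = 17.06 N·m clockwise.
Battery pack: 8.2 × 9.8 = 80.36 N down at 2.03 m → arm 0.52 m, τ = 80.36 × 0.52 = 41.79 N·m clockwise.
Bucket of sand: 18 × 9.8 = 176.4 N down at 1.01 m → arm 0.5 m, τ = 176.4 × 0.5 = 88.2 N·m counterclockwise.
Net moment of existing loads = 29.35 N·m counterclockwise.
The sign weighs 4.08 × 9.8 = 39.98 N and must supply an equal clockwise moment, so its lever arm about the fulcrum is 29.35 / 39.98 = 0.734 m.
That puts it at 1.51 + 0.734 = 2.24 m from the left end.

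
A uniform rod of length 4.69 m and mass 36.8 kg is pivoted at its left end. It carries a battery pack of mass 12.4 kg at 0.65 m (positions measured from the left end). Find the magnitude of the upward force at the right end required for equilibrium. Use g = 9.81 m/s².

F ≈ 197 N

About the left end:
Beam weight: 36.8 × 9.81 = 361 N down at 2.345 m → arm 2.345 m, τ = 361 × 2.345 = 846.5 N·m clockwise.
Battery pack: 12.4 × 9.81 = 121.6 N down at 0.65 m → arm 0.65 m, τ = 121.6 × 0.65 = 79.04 N·m clockwise.
Net moment of the loads = 925.5 N·m clockwise.
The upward force F acts at the right end, arm 4.69 m, giving F × 4.69 counterclockwise.
Balancing moments: F × 4.69 = 925.5, giving F = 925.5 / 4.69 = 197 N.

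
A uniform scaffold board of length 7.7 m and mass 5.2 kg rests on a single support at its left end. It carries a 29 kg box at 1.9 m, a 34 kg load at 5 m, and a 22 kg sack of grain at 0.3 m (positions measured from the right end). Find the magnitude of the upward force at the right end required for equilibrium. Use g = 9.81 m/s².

F ≈ 564 N

Choose the left end as the axis so the unknown pivot reaction has zero arm there.
Beam weight: 5.2 × 9.81 = 51.01 N down at 3.85 m → arm 3.85 m, τ = 51.01 × 3.85 = 196.4 N·m clockwise.
Box: 29 × 9.81 = 284.5 N down at 1.9 m → arm 5.8 m, τ = 284.5 × 5.8 = 1650 N·m clockwise.
Load: 34 × 9.81 = 333.5 N down at 5 m → arm 2.7 m, τ = 333.5 × 2.7 = 900.5 N·m clockwise.
Sack of grain: 22 × 9.81 = 215.8 N down at 0.3 m → arm 7.4 m, τ = 215.8 × 7.4 = 1597 N·m clockwise.
Net moment of the loads = 4344 N·m clockwise.
The upward force F acts at the right end, arm 7.7 m, giving F × 7.7 counterclockwise.
Στ = 0 ⇒ F × 7.7 = 4344 ⇒ F = 4344 / 7.7 = 564 N.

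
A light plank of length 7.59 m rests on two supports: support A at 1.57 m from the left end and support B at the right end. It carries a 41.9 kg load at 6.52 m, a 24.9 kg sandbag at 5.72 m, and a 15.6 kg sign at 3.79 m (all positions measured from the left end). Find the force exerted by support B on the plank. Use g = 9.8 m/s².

R_B ≈ 562 N

Take moments about support A.
Load: 41.9 × 9.8 = 410.6 N down at 6.52 m → arm 4.95 m, τ = 410.6 × 4.95 = 2032 N·m clockwise.
Sandbag: 24.9 × 9.8 = 244 N down at 5.72 m → arm 4.15 m, τ = 244 × 4.15 = 1013 N·m clockwise.
Sign: 15.6 × 9.8 = 152.9 N down at 3.79 m → arm 2.22 m, τ = 152.9 × 2.22 = 339.4 N·m clockwise.
Net load moment about support A = 3384 N·m clockwise.
Reaction R at support B is upward at 7.59 m, arm 6.02 m → moment R × 6.02 counterclockwise.
Balancing moments: R × 6.02 = 3384, giving R = 562 N.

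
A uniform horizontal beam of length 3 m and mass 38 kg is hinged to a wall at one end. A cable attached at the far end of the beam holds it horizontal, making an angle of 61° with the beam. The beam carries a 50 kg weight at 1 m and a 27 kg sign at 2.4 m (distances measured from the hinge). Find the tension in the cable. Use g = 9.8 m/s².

Sum moments about the hinge (the unknown hinge reaction has zero arm there).
Beam weight: 38 × 9.8 = 372.4 N down at 1.5 m → arm 1.5 m, τ = 372.4 × 1.5 = 558.6 N·m clockwise.
Weight: 50 × 9.8 = 490 N down at 1 m → arm 1 m, τ = 490 × 1 = 490 N·m clockwise.
Sign: 27 × 9.8 = 264.6 N down at 2.4 m → arm 2.4 m, τ = 264.6 × 2.4 = 635 N·m clockwise.
Total clockwise load moment = 1684 N·m.
The cable tension T acts at 3 m; only its component perpendicular to the beam, T sinθ, produces torque. sin 61° = 0.8746.
For rotational equilibrium, T × 3 × 0.8746 = 1684, so T = 1684 / 2.624 = 642 N.

T ≈ 642 N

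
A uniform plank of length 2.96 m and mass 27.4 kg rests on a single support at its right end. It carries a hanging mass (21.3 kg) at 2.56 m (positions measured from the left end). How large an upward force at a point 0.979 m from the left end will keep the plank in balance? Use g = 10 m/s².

F ≈ 248 N

Taking torques about the right end:
Beam weight: 27.4 × 10 = 274 N down at 1.48 m → arm 1.48 m, τ = 274 × 1.48 = 405.5 N·m counterclockwise.
Hanging mass: 21.3 × 10 = 213 N down at 2.56 m → arm 0.4 m, τ = 213 × 0.4 = 85.2 N·m counterclockwise.
Net moment of the loads = 490.7 N·m counterclockwise.
The upward force F acts at a point 0.979 m from the left end, arm 1.981 m, giving F × 1.981 clockwise.
Balancing moments: F × 1.981 = 490.7, giving F = 490.7 / 1.981 = 248 N.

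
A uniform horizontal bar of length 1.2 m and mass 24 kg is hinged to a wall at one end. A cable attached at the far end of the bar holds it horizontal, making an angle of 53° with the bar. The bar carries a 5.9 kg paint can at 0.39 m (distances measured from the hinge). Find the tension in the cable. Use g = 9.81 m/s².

T ≈ 171 N

Choose the hinge as the axis so the unknown hinge reaction has zero arm there.
Beam weight: 24 × 9.81 = 235.4 N down at 0.6 m → arm 0.6 m, τ = 235.4 × 0.6 = 141.2 N·m clockwise.
Paint can: 5.9 × 9.81 = 57.88 N down at 0.39 m → arm 0.39 m, τ = 57.88 × 0.39 = 22.57 N·m clockwise.
Total clockwise load moment = 163.8 N·m.
The cable tension T acts at 1.2 m; only its component perpendicular to the bar, T sinθ, produces torque. sin 53° = 0.7986.
Στ = 0 ⇒ T × 1.2 × 0.7986 = 163.8 ⇒ T = 163.8 / 0.9583 = 171 N.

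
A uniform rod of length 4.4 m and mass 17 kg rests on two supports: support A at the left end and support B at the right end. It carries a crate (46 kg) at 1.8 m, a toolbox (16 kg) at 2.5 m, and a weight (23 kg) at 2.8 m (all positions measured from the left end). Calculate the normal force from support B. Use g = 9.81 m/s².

R_B ≈ 501 N

Taking torques about support A:
Beam weight: 17 × 9.81 = 166.8 N down at 2.2 m → arm 2.2 m, τ = 166.8 × 2.2 = 367 N·m clockwise.
Crate: 46 × 9.81 = 451.3 N down at 1.8 m → arm 1.8 m, τ = 451.3 × 1.8 = 812.3 N·m clockwise.
Toolbox: 16 × 9.81 = 157 N down at 2.5 m → arm 2.5 m, τ = 157 × 2.5 = 392.5 N·m clockwise.
Weight: 23 × 9.81 = 225.6 N down at 2.8 m → arm 2.8 m, τ = 225.6 × 2.8 = 631.7 N·m clockwise.
Net load moment about support A = 2204 N·m clockwise.
Reaction R at support B is upward at 4.4 m, arm 4.4 m → moment R × 4.4 counterclockwise.
Στ = 0 ⇒ R × 4.4 = 2204 ⇒ R = 501 N.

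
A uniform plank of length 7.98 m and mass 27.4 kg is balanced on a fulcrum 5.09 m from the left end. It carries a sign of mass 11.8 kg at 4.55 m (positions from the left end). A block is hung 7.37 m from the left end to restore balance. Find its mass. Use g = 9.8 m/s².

Take moments about the fulcrum (at 5.09 m from the left end).
Beam weight: 27.4 × 9.8 = 268.5 N down at 3.99 m → arm 1.1 m, τ = 268.5 × 1.1 = 295.4 N·m counterclockwise.
Sign: 11.8 × 9.8 = 115.6 N down at 4.55 m → arm 0.54 m, τ = 115.6 × 0.54 = 62.42 N·m counterclockwise.
Net moment of known loads = 357.8 N·m counterclockwise.
An unknown mass m at 7.37 m has arm 2.28 m; its moment is m·g·2.28 clockwise.
Setting net torque to zero: m × 9.8 × 2.28 = 357.8 → m = 357.8 / (9.8 × 2.28) = 16 kg.

m ≈ 16 kg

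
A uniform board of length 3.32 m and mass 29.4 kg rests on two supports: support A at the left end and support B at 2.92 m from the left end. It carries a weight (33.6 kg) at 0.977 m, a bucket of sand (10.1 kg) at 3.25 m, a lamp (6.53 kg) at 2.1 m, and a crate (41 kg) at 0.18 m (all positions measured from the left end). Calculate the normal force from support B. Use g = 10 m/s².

R_B ≈ 464 N

Taking torques about support A:
Beam weight: 29.4 × 10 = 294 N down at 1.66 m → arm 1.66 m, τ = 294 × 1.66 = 488 N·m clockwise.
Weight: 33.6 × 10 = 336 N down at 0.977 m → arm 0.977 m, τ = 336 × 0.977 = 328.3 N·m clockwise.
Bucket of sand: 10.1 × 10 = 101 N down at 3.25 m → arm 3.25 m, τ = 101 × 3.25 = 328.2 N·m clockwise.
Lamp: 6.53 × 10 = 65.3 N down at 2.1 m → arm 2.1 m, τ = 65.3 × 2.1 = 137.1 N·m clockwise.
Crate: 41 × 10 = 410 N down at 0.18 m → arm 0.18 m, τ = 410 × 0.18 = 73.8 N·m clockwise.
Net load moment about support A = 1355 N·m clockwise.
Reaction R at support B is upward at 2.92 m, arm 2.92 m → moment R × 2.92 counterclockwise.
Balancing moments: R × 2.92 = 1355, giving R = 464 N.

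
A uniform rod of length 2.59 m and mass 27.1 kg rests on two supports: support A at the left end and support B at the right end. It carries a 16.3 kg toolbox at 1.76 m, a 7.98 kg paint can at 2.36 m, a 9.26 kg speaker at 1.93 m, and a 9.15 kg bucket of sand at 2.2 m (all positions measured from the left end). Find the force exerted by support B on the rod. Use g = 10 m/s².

Choose support A as the axis so its reaction then has zero moment arm.
Beam weight: 27.1 × 10 = 271 N down at 1.295 m → arm 1.295 m, τ = 271 × 1.295 = 350.9 N·m clockwise.
Toolbox: 16.3 × 10 = 163 N down at 1.76 m → arm 1.76 m, τ = 163 × 1.76 = 286.9 N·m clockwise.
Paint can: 7.98 × 10 = 79.8 N down at 2.36 m → arm 2.36 m, τ = 79.8 × 2.36 = 188.3 N·m clockwise.
Speaker: 9.26 × 10 = 92.6 N down at 1.93 m → arm 1.93 m, τ = 92.6 × 1.93 = 178.7 N·m clockwise.
Bucket of sand: 9.15 × 10 = 91.5 N down at 2.2 m → arm 2.2 m, τ = 91.5 × 2.2 = 201.3 N·m clockwise.
Net load moment about support A = 1206 N·m clockwise.
Reaction R at support B is upward at 2.59 m, arm 2.59 m → moment R × 2.59 counterclockwise.
Στ = 0 ⇒ R × 2.59 = 1206 ⇒ R = 466 N.

R_B ≈ 466 N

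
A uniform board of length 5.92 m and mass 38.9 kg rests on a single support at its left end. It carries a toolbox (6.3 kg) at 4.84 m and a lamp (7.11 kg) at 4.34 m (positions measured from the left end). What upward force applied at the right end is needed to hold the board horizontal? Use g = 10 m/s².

F ≈ 298 N

Sum moments about the left end (the unknown pivot reaction has zero arm there).
Beam weight: 38.9 × 10 = 389 N down at 2.96 m → arm 2.96 m, τ = 389 × 2.96 = 1151 N·m clockwise.
Toolbox: 6.3 × 10 = 63 N down at 4.84 m → arm 4.84 m, τ = 63 × 4.84 = 304.9 N·m clockwise.
Lamp: 7.11 × 10 = 71.1 N down at 4.34 m → arm 4.34 m, τ = 71.1 × 4.34 = 308.6 N·m clockwise.
Net moment of the loads = 1764 N·m clockwise.
The upward force F acts at the right end, arm 5.92 m, giving F × 5.92 counterclockwise.
Balancing moments: F × 5.92 = 1764, giving F = 1764 / 5.92 = 298 N.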